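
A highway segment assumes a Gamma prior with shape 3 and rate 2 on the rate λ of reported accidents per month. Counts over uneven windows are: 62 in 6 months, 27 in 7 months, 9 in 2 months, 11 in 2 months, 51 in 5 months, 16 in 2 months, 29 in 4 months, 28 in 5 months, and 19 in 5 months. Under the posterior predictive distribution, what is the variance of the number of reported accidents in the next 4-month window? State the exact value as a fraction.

561/20

Total count: 62 + 27 + 9 + 11 + 51 + 16 + 29 + 28 + 19 = 252.
Total exposure: 6 + 7 + 2 + 2 + 5 + 2 + 4 + 5 + 5 = 38 months.
Gamma(α, β) with Poisson data over total exposure Σt gives posterior Gamma(α+Σx, β+Σt) = Gamma(255, 40).
The posterior predictive for a window of length T is Negative Binomial with variance T·α'·(β'+T)/β'² = 4·255·44/1600 = 561/20.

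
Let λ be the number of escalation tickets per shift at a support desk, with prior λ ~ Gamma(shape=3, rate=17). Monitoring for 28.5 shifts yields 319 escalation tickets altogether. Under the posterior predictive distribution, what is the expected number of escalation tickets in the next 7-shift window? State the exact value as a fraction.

Total count 319 over total exposure 28.5 shifts.
By Gamma–Poisson conjugacy, the posterior is Gamma(α + Σx, β + Σt) = Gamma(3 + 319, 17 + 28.5) = Gamma(322, 91/2).
Predictive mean over a 7-shift window = T·E[λ|data] = 7·322/(91/2) = 644/13.

644/13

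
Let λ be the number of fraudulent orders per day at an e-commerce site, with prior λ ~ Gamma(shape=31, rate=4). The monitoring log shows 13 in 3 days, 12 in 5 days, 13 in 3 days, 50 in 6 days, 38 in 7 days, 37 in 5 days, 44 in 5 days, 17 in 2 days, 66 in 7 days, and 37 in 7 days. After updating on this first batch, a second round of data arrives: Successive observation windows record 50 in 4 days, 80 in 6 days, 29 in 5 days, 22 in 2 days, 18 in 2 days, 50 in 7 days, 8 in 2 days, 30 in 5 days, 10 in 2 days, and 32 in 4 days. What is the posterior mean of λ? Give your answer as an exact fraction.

Total count: 13 + 12 + 13 + 50 + 38 + 37 + 44 + 17 + 66 + 37 = 327.
Total exposure: 3 + 5 + 3 + 6 + 7 + 5 + 5 + 2 + 7 + 7 = 50 days.
After the first batch: Gamma(31 + 327, 4 + 50) = Gamma(358, 54).
Total count: 50 + 80 + 29 + 22 + 18 + 50 + 8 + 30 + 10 + 32 = 329.
Total exposure: 4 + 6 + 5 + 2 + 2 + 7 + 2 + 5 + 2 + 4 = 39 days.
After the second batch: Gamma(358 + 329, 54 + 39) = Gamma(687, 93).
Posterior mean = α'/β' = 687/93 = 229/31.

229/31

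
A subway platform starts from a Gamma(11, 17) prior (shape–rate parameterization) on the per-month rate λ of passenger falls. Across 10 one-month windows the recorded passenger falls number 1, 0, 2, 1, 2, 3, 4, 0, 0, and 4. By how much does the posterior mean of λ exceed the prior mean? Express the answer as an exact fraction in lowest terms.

179/459

Total count: 1 + 0 + 2 + 1 + 2 + 3 + 4 + 0 + 0 + 4 = 17.
Total exposure: 10 months.
Conjugate update: add total count to the shape and total exposure to the rate, giving Gamma(28, 27).
Posterior mean = 28/27 = 28/27; prior mean = 11/17 = 11/17. Difference = 28/27 − 11/17 = 179/459.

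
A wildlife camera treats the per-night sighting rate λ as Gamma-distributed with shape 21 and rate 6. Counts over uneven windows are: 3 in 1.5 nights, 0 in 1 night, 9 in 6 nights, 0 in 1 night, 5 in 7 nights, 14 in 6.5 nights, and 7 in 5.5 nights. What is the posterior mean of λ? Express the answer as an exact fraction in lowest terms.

Total count: 3 + 0 + 9 + 0 + 5 + 14 + 7 = 38.
Total exposure: 1.5 + 1 + 6 + 1 + 7 + 6.5 + 5.5 = 28.5 nights.
Conjugate update: add total count to the shape and total exposure to the rate, giving Gamma(59, 69/2).
Posterior mean = α'/β' = 59/(69/2) = 118/69.

118/69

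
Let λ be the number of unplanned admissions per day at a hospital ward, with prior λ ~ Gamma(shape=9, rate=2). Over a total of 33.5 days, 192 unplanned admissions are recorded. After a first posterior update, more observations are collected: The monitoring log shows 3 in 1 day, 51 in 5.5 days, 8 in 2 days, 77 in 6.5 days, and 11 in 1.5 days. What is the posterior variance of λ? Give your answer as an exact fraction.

27/208

Total count 192 over total exposure 33.5 days.
After the first batch: Gamma(9 + 192, 2 + 33.5) = Gamma(201, 71/2).
Total count: 3 + 51 + 8 + 77 + 11 = 150.
Total exposure: 1 + 5.5 + 2 + 6.5 + 1.5 = 16.5 days.
After the second batch: Gamma(201 + 150, 71/2 + 16.5) = Gamma(351, 52).
Posterior variance = α'/β'² = 351/2704 = 27/208.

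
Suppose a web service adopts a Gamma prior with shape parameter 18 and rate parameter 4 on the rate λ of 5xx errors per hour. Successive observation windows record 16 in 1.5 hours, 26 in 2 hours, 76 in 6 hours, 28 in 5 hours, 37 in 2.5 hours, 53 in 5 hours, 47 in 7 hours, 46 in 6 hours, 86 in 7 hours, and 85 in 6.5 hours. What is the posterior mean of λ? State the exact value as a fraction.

Total count: 16 + 26 + 76 + 28 + 37 + 53 + 47 + 46 + 86 + 85 = 500.
Total exposure: 1.5 + 2 + 6 + 5 + 2.5 + 5 + 7 + 6 + 7 + 6.5 = 48.5 hours.
The Gamma prior is conjugate for the Poisson rate, so λ | data ~ Gamma(18+500, 4+48.5) = Gamma(518, 105/2).
Posterior mean = α'/β' = 518/(105/2) = 148/15.

148/15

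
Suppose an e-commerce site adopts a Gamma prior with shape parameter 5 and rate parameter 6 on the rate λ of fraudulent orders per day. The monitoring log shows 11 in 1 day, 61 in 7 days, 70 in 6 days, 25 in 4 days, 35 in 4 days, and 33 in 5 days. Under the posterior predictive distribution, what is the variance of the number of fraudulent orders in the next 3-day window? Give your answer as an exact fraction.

Total count: 11 + 61 + 70 + 25 + 35 + 33 = 235.
Total exposure: 1 + 7 + 6 + 4 + 4 + 5 = 27 days.
Posterior: α' = 5 + 235 = 240, β' = 6 + 27 = 33.
The posterior predictive for a window of length T is Negative Binomial with variance T·α'·(β'+T)/β'² = 3·240·36/1089 = 2880/121.

2880/121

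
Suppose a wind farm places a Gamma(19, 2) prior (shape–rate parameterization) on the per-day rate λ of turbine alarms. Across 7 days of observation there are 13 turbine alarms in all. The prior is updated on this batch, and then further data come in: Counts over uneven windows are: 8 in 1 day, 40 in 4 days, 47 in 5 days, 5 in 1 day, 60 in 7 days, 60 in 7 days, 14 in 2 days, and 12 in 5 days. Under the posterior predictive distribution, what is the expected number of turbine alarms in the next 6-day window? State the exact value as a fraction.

Total count 13 over total exposure 7 days.
After the first batch: Gamma(19 + 13, 2 + 7) = Gamma(32, 9).
Total count: 8 + 40 + 47 + 5 + 60 + 60 + 14 + 12 = 246.
Total exposure: 1 + 4 + 5 + 1 + 7 + 7 + 2 + 5 = 32 days.
After the second batch: Gamma(32 + 246, 9 + 32) = Gamma(278, 41).
Predictive mean over a 6-day window = T·E[λ|data] = 6·278/41 = 1668/41.

1668/41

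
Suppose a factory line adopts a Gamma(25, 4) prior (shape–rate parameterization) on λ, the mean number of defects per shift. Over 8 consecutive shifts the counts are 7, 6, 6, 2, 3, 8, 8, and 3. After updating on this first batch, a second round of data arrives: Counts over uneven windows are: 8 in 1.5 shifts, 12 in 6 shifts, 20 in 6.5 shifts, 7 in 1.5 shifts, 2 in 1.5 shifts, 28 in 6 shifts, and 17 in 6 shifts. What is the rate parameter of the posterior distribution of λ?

Total count: 7 + 6 + 6 + 2 + 3 + 8 + 8 + 3 = 43.
Total exposure: 8 shifts.
After the first batch: Gamma(25 + 43, 4 + 8) = Gamma(68, 12).
Total count: 8 + 12 + 20 + 7 + 2 + 28 + 17 = 94.
Total exposure: 1.5 + 6 + 6.5 + 1.5 + 1.5 + 6 + 6 = 29 shifts.
After the second batch: Gamma(68 + 94, 12 + 29) = Gamma(162, 41).

41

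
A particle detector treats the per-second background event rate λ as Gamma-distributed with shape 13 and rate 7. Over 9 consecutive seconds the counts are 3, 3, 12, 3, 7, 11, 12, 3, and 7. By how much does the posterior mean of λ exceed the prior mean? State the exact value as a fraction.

Total count: 3 + 3 + 12 + 3 + 7 + 11 + 12 + 3 + 7 = 61.
Total exposure: 9 seconds.
Posterior: α' = 13 + 61 = 74, β' = 7 + 9 = 16.
Posterior mean = 74/16 = 37/8; prior mean = 13/7 = 13/7. Difference = 37/8 − 13/7 = 155/56.

155/56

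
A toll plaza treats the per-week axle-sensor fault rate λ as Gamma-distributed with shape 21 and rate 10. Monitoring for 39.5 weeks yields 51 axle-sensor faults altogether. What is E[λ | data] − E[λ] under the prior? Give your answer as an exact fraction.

-71/110

Total count 51 over total exposure 39.5 weeks.
Gamma(α, β) with Poisson data over total exposure Σt gives posterior Gamma(α+Σx, β+Σt) = Gamma(72, 99/2).
Posterior mean = 72/(99/2) = 16/11; prior mean = 21/10 = 21/10. Difference = 16/11 − 21/10 = -71/110.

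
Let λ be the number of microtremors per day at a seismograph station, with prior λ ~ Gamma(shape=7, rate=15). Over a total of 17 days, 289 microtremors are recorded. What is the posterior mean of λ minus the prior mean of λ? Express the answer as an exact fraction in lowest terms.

527/60

Total count 289 over total exposure 17 days.
The Gamma prior is conjugate for the Poisson rate, so λ | data ~ Gamma(7+289, 15+17) = Gamma(296, 32).
Posterior mean = 296/32 = 37/4; prior mean = 7/15 = 7/15. Difference = 37/4 − 7/15 = 527/60.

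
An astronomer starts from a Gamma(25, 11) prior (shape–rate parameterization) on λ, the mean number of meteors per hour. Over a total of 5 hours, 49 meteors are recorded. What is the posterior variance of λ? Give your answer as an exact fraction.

Total count 49 over total exposure 5 hours.
Conjugate update: add total count to the shape and total exposure to the rate, giving Gamma(74, 16).
Posterior variance = α'/β'² = 74/256 = 37/128.

37/128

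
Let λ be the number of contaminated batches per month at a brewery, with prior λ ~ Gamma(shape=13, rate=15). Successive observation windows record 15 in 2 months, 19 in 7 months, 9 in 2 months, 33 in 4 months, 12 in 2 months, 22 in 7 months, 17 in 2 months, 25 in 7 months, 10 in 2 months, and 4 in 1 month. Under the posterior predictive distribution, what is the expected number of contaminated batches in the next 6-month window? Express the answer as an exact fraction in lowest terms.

Total count: 15 + 19 + 9 + 33 + 12 + 22 + 17 + 25 + 10 + 4 = 166.
Total exposure: 2 + 7 + 2 + 4 + 2 + 7 + 2 + 7 + 2 + 1 = 36 months.
By Gamma–Poisson conjugacy, the posterior is Gamma(α + Σx, β + Σt) = Gamma(13 + 166, 15 + 36) = Gamma(179, 51).
Predictive mean over a 6-month window = T·E[λ|data] = 6·179/51 = 358/17.

358/17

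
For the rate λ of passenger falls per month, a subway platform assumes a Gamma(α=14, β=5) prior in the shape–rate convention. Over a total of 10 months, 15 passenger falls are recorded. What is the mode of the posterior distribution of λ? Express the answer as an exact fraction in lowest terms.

28/15

Total count 15 over total exposure 10 months.
Gamma(α, β) with Poisson data over total exposure Σt gives posterior Gamma(α+Σx, β+Σt) = Gamma(29, 15).
Posterior mode = (α'−1)/β' = 28/15.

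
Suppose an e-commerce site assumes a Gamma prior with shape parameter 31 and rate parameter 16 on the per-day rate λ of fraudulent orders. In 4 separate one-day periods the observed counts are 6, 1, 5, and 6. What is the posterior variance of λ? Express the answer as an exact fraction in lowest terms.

49/400

Total count: 6 + 1 + 5 + 6 = 18.
Total exposure: 4 days.
The Gamma prior is conjugate for the Poisson rate, so λ | data ~ Gamma(31+18, 16+4) = Gamma(49, 20).
Posterior variance = α'/β'² = 49/400.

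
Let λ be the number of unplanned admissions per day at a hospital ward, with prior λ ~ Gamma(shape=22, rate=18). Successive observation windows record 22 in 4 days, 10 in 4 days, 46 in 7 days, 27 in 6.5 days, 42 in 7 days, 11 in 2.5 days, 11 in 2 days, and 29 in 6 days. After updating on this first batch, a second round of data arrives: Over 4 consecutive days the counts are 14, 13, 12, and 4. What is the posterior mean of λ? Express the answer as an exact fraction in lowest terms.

Total count: 22 + 10 + 46 + 27 + 42 + 11 + 11 + 29 = 198.
Total exposure: 4 + 4 + 7 + 6.5 + 7 + 2.5 + 2 + 6 = 39 days.
After the first batch: Gamma(22 + 198, 18 + 39) = Gamma(220, 57).
Total count: 14 + 13 + 12 + 4 = 43.
Total exposure: 4 days.
After the second batch: Gamma(220 + 43, 57 + 4) = Gamma(263, 61).
Posterior mean = α'/β' = 263/61.

263/61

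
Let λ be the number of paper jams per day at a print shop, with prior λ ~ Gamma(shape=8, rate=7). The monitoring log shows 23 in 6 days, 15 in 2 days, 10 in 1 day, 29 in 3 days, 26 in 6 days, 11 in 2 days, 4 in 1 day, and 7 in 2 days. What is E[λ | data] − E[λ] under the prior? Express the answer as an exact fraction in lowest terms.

Total count: 23 + 15 + 10 + 29 + 26 + 11 + 4 + 7 = 125.
Total exposure: 6 + 2 + 1 + 3 + 6 + 2 + 1 + 2 = 23 days.
By Gamma–Poisson conjugacy, the posterior is Gamma(α + Σx, β + Σt) = Gamma(8 + 125, 7 + 23) = Gamma(133, 30).
Posterior mean = 133/30 = 133/30; prior mean = 8/7 = 8/7. Difference = 133/30 − 8/7 = 691/210.

691/210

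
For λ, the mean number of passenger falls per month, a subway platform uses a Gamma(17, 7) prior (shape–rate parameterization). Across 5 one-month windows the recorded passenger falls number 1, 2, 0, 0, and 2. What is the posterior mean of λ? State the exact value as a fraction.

11/6

Total count: 1 + 2 + 0 + 0 + 2 = 5.
Total exposure: 5 months.
Gamma(α, β) with Poisson data over total exposure Σt gives posterior Gamma(α+Σx, β+Σt) = Gamma(22, 12).
Posterior mean = α'/β' = 22/12 = 11/6.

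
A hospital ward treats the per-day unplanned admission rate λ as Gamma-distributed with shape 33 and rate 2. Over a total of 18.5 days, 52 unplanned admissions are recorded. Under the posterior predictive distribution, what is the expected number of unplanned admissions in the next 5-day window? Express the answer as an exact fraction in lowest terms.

Total count 52 over total exposure 18.5 days.
By Gamma–Poisson conjugacy, the posterior is Gamma(α + Σx, β + Σt) = Gamma(33 + 52, 2 + 18.5) = Gamma(85, 41/2).
Predictive mean over a 5-day window = T·E[λ|data] = 5·85/(41/2) = 850/41.

850/41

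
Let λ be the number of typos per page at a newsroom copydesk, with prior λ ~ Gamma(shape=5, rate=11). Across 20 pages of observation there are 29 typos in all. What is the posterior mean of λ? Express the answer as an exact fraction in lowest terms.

34/31

Total count 29 over total exposure 20 pages.
Gamma(α, β) with Poisson data over total exposure Σt gives posterior Gamma(α+Σx, β+Σt) = Gamma(34, 31).
Posterior mean = α'/β' = 34/31.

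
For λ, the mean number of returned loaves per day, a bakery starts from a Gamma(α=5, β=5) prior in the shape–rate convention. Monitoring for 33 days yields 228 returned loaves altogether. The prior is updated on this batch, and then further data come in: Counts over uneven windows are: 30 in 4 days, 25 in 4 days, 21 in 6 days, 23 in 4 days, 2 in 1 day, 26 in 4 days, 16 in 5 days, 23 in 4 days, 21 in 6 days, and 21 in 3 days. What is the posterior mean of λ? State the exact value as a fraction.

Total count 228 over total exposure 33 days.
After the first batch: Gamma(5 + 228, 5 + 33) = Gamma(233, 38).
Total count: 30 + 25 + 21 + 23 + 2 + 26 + 16 + 23 + 21 + 21 = 208.
Total exposure: 4 + 4 + 6 + 4 + 1 + 4 + 5 + 4 + 6 + 3 = 41 days.
After the second batch: Gamma(233 + 208, 38 + 41) = Gamma(441, 79).
Posterior mean = α'/β' = 441/79.

441/79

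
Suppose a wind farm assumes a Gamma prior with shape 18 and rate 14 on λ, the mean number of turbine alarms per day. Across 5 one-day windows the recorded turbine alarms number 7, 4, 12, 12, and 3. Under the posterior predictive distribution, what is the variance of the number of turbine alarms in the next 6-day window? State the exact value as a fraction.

Total count: 7 + 4 + 12 + 12 + 3 = 38.
Total exposure: 5 days.
Posterior: α' = 18 + 38 = 56, β' = 14 + 5 = 19.
The posterior predictive for a window of length T is Negative Binomial with variance T·α'·(β'+T)/β'² = 6·56·25/361 = 8400/361.

8400/361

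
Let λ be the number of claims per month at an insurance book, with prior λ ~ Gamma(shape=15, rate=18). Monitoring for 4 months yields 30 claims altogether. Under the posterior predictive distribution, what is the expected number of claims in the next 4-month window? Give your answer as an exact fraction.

90/11

Total count 30 over total exposure 4 months.
By Gamma–Poisson conjugacy, the posterior is Gamma(α + Σx, β + Σt) = Gamma(15 + 30, 18 + 4) = Gamma(45, 22).
Predictive mean over a 4-month window = T·E[λ|data] = 4·45/22 = 90/11.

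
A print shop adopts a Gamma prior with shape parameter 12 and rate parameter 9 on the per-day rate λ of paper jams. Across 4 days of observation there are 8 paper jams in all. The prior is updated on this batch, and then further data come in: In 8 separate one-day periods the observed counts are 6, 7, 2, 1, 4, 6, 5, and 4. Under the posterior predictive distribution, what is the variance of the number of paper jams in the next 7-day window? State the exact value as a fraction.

Total count 8 over total exposure 4 days.
After the first batch: Gamma(12 + 8, 9 + 4) = Gamma(20, 13).
Total count: 6 + 7 + 2 + 1 + 4 + 6 + 5 + 4 = 35.
Total exposure: 8 days.
After the second batch: Gamma(20 + 35, 13 + 8) = Gamma(55, 21).
The posterior predictive for a window of length T is Negative Binomial with variance T·α'·(β'+T)/β'² = 7·55·28/441 = 220/9.

220/9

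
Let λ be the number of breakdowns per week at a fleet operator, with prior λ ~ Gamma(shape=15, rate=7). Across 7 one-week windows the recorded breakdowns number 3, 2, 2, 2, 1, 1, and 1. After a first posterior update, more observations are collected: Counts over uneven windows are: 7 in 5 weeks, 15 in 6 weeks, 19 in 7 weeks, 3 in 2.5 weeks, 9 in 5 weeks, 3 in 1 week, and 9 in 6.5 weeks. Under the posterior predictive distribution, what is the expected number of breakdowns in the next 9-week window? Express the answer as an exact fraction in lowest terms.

Total count: 3 + 2 + 2 + 2 + 1 + 1 + 1 = 12.
Total exposure: 7 weeks.
After the first batch: Gamma(15 + 12, 7 + 7) = Gamma(27, 14).
Total count: 7 + 15 + 19 + 3 + 9 + 3 + 9 = 65.
Total exposure: 5 + 6 + 7 + 2.5 + 5 + 1 + 6.5 = 33 weeks.
After the second batch: Gamma(27 + 65, 14 + 33) = Gamma(92, 47).
Predictive mean over a 9-week window = T·E[λ|data] = 9·92/47 = 828/47.

828/47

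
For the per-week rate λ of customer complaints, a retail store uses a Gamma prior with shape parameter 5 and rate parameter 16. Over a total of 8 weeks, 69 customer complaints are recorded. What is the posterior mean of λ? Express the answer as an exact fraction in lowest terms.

Total count 69 over total exposure 8 weeks.
Conjugate update: add total count to the shape and total exposure to the rate, giving Gamma(74, 24).
Posterior mean = α'/β' = 74/24 = 37/12.

37/12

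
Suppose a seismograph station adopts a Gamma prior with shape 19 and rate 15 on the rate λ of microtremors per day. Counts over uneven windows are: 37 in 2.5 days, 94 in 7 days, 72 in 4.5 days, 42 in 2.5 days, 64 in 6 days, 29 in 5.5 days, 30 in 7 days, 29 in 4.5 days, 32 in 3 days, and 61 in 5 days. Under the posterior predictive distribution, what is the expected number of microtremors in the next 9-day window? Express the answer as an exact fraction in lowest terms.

9162/125

Total count: 37 + 94 + 72 + 42 + 64 + 29 + 30 + 29 + 32 + 61 = 490.
Total exposure: 2.5 + 7 + 4.5 + 2.5 + 6 + 5.5 + 7 + 4.5 + 3 + 5 = 47.5 days.
The Gamma prior is conjugate for the Poisson rate, so λ | data ~ Gamma(19+490, 15+47.5) = Gamma(509, 125/2).
Predictive mean over a 9-day window = T·E[λ|data] = 9·509/(125/2) = 9162/125.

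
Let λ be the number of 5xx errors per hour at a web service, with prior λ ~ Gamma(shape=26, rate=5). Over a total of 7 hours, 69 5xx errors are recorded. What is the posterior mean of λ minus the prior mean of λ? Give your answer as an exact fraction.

Total count 69 over total exposure 7 hours.
Conjugate update: add total count to the shape and total exposure to the rate, giving Gamma(95, 12).
Posterior mean = 95/12 = 95/12; prior mean = 26/5 = 26/5. Difference = 95/12 − 26/5 = 163/60.

163/60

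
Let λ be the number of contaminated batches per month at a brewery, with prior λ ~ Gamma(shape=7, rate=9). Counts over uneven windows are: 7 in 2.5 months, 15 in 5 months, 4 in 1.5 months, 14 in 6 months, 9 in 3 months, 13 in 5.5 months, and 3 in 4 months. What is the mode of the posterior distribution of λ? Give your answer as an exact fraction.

Total count: 7 + 15 + 4 + 14 + 9 + 13 + 3 = 65.
Total exposure: 2.5 + 5 + 1.5 + 6 + 3 + 5.5 + 4 = 27.5 months.
Gamma(α, β) with Poisson data over total exposure Σt gives posterior Gamma(α+Σx, β+Σt) = Gamma(72, 73/2).
Posterior mode = (α'−1)/β' = 71/(73/2) = 142/73.

142/73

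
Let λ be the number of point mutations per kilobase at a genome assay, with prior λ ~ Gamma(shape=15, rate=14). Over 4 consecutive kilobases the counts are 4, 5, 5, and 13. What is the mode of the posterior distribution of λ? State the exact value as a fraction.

Total count: 4 + 5 + 5 + 13 = 27.
Total exposure: 4 kilobases.
By Gamma–Poisson conjugacy, the posterior is Gamma(α + Σx, β + Σt) = Gamma(15 + 27, 14 + 4) = Gamma(42, 18).
Posterior mode = (α'−1)/β' = 41/18.

41/18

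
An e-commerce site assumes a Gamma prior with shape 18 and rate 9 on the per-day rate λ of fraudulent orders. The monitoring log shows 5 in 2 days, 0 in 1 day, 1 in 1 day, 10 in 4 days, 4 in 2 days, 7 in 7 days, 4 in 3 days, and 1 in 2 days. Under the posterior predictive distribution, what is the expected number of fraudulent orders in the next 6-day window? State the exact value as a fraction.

300/31

Total count: 5 + 0 + 1 + 10 + 4 + 7 + 4 + 1 = 32.
Total exposure: 2 + 1 + 1 + 4 + 2 + 7 + 3 + 2 = 22 days.
Gamma(α, β) with Poisson data over total exposure Σt gives posterior Gamma(α+Σx, β+Σt) = Gamma(50, 31).
Predictive mean over a 6-day window = T·E[λ|data] = 6·50/31 = 300/31.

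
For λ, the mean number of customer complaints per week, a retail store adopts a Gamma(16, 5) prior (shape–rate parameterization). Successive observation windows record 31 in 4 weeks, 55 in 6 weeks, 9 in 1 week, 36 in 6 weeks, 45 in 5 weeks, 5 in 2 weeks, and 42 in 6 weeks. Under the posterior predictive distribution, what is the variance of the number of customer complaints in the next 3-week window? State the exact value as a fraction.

Total count: 31 + 55 + 9 + 36 + 45 + 5 + 42 = 223.
Total exposure: 4 + 6 + 1 + 6 + 5 + 2 + 6 = 30 weeks.
Posterior: α' = 16 + 223 = 239, β' = 5 + 30 = 35.
The posterior predictive for a window of length T is Negative Binomial with variance T·α'·(β'+T)/β'² = 3·239·38/1225 = 27246/1225.

27246/1225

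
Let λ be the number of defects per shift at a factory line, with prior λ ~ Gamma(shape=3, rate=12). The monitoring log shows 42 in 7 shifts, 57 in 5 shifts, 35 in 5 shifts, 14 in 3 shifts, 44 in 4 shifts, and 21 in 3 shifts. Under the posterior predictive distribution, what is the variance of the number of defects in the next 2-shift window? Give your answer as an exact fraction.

1968/169

Total count: 42 + 57 + 35 + 14 + 44 + 21 = 213.
Total exposure: 7 + 5 + 5 + 3 + 4 + 3 = 27 shifts.
Posterior: α' = 3 + 213 = 216, β' = 12 + 27 = 39.
The posterior predictive for a window of length T is Negative Binomial with variance T·α'·(β'+T)/β'² = 2·216·41/1521 = 1968/169.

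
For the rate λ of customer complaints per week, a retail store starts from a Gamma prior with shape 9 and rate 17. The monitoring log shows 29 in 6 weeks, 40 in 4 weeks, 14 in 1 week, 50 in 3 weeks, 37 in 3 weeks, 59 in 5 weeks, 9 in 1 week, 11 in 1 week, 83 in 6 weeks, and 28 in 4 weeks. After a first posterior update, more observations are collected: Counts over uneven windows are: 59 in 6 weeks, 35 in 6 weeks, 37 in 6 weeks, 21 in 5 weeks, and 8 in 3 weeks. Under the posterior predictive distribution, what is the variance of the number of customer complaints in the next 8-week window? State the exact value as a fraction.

Total count: 29 + 40 + 14 + 50 + 37 + 59 + 9 + 11 + 83 + 28 = 360.
Total exposure: 6 + 4 + 1 + 3 + 3 + 5 + 1 + 1 + 6 + 4 = 34 weeks.
After the first batch: Gamma(9 + 360, 17 + 34) = Gamma(369, 51).
Total count: 59 + 35 + 37 + 21 + 8 = 160.
Total exposure: 6 + 6 + 6 + 5 + 3 = 26 weeks.
After the second batch: Gamma(369 + 160, 51 + 26) = Gamma(529, 77).
The posterior predictive for a window of length T is Negative Binomial with variance T·α'·(β'+T)/β'² = 8·529·85/5929 = 359720/5929.

359720/5929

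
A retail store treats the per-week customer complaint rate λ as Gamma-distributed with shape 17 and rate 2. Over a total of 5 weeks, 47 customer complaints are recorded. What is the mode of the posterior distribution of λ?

Total count 47 over total exposure 5 weeks.
Conjugate update: add total count to the shape and total exposure to the rate, giving Gamma(64, 7).
Posterior mode = (α'−1)/β' = 63/7 = 9.

9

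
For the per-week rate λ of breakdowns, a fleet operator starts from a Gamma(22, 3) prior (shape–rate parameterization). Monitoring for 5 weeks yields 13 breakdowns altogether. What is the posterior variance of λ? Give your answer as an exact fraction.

Total count 13 over total exposure 5 weeks.
Gamma(α, β) with Poisson data over total exposure Σt gives posterior Gamma(α+Σx, β+Σt) = Gamma(35, 8).
Posterior variance = α'/β'² = 35/64.

35/64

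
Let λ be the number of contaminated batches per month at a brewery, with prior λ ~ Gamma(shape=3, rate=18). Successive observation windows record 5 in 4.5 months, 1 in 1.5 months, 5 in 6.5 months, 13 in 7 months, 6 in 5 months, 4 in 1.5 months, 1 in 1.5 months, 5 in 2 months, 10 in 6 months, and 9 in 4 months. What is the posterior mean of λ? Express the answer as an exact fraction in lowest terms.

Total count: 5 + 1 + 5 + 13 + 6 + 4 + 1 + 5 + 10 + 9 = 59.
Total exposure: 4.5 + 1.5 + 6.5 + 7 + 5 + 1.5 + 1.5 + 2 + 6 + 4 = 39.5 months.
Posterior: α' = 3 + 59 = 62, β' = 18 + 39.5 = 115/2.
Posterior mean = α'/β' = 62/(115/2) = 124/115.

124/115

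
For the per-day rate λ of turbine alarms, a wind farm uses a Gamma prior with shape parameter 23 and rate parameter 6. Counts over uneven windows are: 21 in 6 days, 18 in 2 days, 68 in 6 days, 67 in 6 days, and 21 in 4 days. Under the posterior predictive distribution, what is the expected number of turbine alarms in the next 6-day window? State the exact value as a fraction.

Total count: 21 + 18 + 68 + 67 + 21 = 195.
Total exposure: 6 + 2 + 6 + 6 + 4 = 24 days.
Posterior: α' = 23 + 195 = 218, β' = 6 + 24 = 30.
Predictive mean over a 6-day window = T·E[λ|data] = 6·218/30 = 218/5.

218/5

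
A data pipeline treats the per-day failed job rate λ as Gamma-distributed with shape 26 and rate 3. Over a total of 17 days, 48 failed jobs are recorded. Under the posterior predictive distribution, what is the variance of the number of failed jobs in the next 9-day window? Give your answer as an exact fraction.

Total count 48 over total exposure 17 days.
Posterior: α' = 26 + 48 = 74, β' = 3 + 17 = 20.
The posterior predictive for a window of length T is Negative Binomial with variance T·α'·(β'+T)/β'² = 9·74·29/400 = 9657/200.

9657/200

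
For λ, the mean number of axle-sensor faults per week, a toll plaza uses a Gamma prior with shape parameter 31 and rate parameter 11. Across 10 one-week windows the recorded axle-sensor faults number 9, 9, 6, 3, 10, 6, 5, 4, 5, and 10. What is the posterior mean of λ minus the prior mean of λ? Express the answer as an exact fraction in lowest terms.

61/33

Total count: 9 + 9 + 6 + 3 + 10 + 6 + 5 + 4 + 5 + 10 = 67.
Total exposure: 10 weeks.
Conjugate update: add total count to the shape and total exposure to the rate, giving Gamma(98, 21).
Posterior mean = 98/21 = 14/3; prior mean = 31/11 = 31/11. Difference = 14/3 − 31/11 = 61/33.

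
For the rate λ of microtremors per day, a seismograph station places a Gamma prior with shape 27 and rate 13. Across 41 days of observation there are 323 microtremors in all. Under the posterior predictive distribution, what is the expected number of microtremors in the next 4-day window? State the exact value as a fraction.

700/27

Total count 323 over total exposure 41 days.
Posterior: α' = 27 + 323 = 350, β' = 13 + 41 = 54.
Predictive mean over a 4-day window = T·E[λ|data] = 4·350/54 = 700/27.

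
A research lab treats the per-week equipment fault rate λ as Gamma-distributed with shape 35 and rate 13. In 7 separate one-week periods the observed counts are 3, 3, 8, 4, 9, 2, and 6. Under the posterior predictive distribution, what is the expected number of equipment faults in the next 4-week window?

Total count: 3 + 3 + 8 + 4 + 9 + 2 + 6 = 35.
Total exposure: 7 weeks.
Posterior: α' = 35 + 35 = 70, β' = 13 + 7 = 20.
Predictive mean over a 4-week window = T·E[λ|data] = 4·70/20 = 14.

14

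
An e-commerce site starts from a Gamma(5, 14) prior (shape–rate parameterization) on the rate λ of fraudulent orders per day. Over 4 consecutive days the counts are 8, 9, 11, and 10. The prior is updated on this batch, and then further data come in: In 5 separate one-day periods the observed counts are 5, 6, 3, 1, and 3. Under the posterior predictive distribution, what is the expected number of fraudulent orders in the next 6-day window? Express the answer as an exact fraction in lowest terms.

366/23

Total count: 8 + 9 + 11 + 10 = 38.
Total exposure: 4 days.
After the first batch: Gamma(5 + 38, 14 + 4) = Gamma(43, 18).
Total count: 5 + 6 + 3 + 1 + 3 = 18.
Total exposure: 5 days.
After the second batch: Gamma(43 + 18, 18 + 5) = Gamma(61, 23).
Predictive mean over a 6-day window = T·E[λ|data] = 6·61/23 = 366/23.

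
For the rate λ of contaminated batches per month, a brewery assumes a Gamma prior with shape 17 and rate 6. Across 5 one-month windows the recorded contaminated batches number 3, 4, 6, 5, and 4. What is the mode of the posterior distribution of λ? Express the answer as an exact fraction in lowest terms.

38/11

Total count: 3 + 4 + 6 + 5 + 4 = 22.
Total exposure: 5 months.
The Gamma prior is conjugate for the Poisson rate, so λ | data ~ Gamma(17+22, 6+5) = Gamma(39, 11).
Posterior mode = (α'−1)/β' = 38/11.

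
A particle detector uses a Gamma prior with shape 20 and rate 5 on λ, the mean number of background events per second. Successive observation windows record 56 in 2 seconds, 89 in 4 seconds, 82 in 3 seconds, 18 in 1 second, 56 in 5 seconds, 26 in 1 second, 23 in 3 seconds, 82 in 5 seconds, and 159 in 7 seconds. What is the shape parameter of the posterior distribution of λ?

Total count: 56 + 89 + 82 + 18 + 56 + 26 + 23 + 82 + 159 = 591.
Total exposure: 2 + 4 + 3 + 1 + 5 + 1 + 3 + 5 + 7 = 31 seconds.
Conjugate update: add total count to the shape and total exposure to the rate, giving Gamma(611, 36).

611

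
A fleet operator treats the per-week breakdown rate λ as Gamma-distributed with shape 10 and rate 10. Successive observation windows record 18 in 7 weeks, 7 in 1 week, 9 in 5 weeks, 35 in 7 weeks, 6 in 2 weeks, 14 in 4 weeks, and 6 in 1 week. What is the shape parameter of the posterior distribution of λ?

Total count: 18 + 7 + 9 + 35 + 6 + 14 + 6 = 95.
Total exposure: 7 + 1 + 5 + 7 + 2 + 4 + 1 = 27 weeks.
Gamma(α, β) with Poisson data over total exposure Σt gives posterior Gamma(α+Σx, β+Σt) = Gamma(105, 37).

105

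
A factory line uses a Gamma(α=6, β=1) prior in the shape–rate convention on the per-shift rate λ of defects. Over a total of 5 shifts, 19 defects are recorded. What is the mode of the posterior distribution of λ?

Total count 19 over total exposure 5 shifts.
The Gamma prior is conjugate for the Poisson rate, so λ | data ~ Gamma(6+19, 1+5) = Gamma(25, 6).
Posterior mode = (α'−1)/β' = 24/6 = 4.

4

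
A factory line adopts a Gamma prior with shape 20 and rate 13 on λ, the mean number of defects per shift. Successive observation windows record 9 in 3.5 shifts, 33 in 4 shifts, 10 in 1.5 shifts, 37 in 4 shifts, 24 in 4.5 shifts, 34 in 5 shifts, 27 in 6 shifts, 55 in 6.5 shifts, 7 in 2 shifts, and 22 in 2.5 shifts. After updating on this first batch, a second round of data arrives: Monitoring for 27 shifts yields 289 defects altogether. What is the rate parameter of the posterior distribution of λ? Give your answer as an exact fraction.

159/2

Total count: 9 + 33 + 10 + 37 + 24 + 34 + 27 + 55 + 7 + 22 = 258.
Total exposure: 3.5 + 4 + 1.5 + 4 + 4.5 + 5 + 6 + 6.5 + 2 + 2.5 = 39.5 shifts.
After the first batch: Gamma(20 + 258, 13 + 39.5) = Gamma(278, 105/2).
Total count 289 over total exposure 27 shifts.
After the second batch: Gamma(278 + 289, 105/2 + 27) = Gamma(567, 159/2).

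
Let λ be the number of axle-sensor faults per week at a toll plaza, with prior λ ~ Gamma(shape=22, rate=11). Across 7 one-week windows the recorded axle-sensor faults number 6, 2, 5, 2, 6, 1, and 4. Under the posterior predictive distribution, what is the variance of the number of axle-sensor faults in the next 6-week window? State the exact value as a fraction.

Total count: 6 + 2 + 5 + 2 + 6 + 1 + 4 = 26.
Total exposure: 7 weeks.
Conjugate update: add total count to the shape and total exposure to the rate, giving Gamma(48, 18).
The posterior predictive for a window of length T is Negative Binomial with variance T·α'·(β'+T)/β'² = 6·48·24/324 = 64/3.

64/3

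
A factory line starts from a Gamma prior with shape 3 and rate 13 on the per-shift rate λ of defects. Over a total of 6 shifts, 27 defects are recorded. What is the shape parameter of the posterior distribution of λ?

30

Total count 27 over total exposure 6 shifts.
Conjugate update: add total count to the shape and total exposure to the rate, giving Gamma(30, 19).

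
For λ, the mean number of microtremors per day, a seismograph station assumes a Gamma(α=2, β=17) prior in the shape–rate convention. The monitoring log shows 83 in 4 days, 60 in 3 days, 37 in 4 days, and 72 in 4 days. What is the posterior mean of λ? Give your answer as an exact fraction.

127/16

Total count: 83 + 60 + 37 + 72 = 252.
Total exposure: 4 + 3 + 4 + 4 = 15 days.
Gamma(α, β) with Poisson data over total exposure Σt gives posterior Gamma(α+Σx, β+Σt) = Gamma(254, 32).
Posterior mean = α'/β' = 254/32 = 127/16.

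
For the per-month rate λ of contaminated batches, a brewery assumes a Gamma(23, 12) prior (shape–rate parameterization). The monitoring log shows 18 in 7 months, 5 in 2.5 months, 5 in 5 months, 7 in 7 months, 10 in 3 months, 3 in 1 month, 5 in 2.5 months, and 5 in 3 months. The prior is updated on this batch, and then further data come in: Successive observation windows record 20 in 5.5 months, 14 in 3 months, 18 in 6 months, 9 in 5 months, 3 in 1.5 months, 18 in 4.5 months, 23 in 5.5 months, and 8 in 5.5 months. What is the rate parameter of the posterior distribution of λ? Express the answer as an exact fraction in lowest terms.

159/2

Total count: 18 + 5 + 5 + 7 + 10 + 3 + 5 + 5 = 58.
Total exposure: 7 + 2.5 + 5 + 7 + 3 + 1 + 2.5 + 3 = 31 months.
After the first batch: Gamma(23 + 58, 12 + 31) = Gamma(81, 43).
Total count: 20 + 14 + 18 + 9 + 3 + 18 + 23 + 8 = 113.
Total exposure: 5.5 + 3 + 6 + 5 + 1.5 + 4.5 + 5.5 + 5.5 = 36.5 months.
After the second batch: Gamma(81 + 113, 43 + 36.5) = Gamma(194, 159/2).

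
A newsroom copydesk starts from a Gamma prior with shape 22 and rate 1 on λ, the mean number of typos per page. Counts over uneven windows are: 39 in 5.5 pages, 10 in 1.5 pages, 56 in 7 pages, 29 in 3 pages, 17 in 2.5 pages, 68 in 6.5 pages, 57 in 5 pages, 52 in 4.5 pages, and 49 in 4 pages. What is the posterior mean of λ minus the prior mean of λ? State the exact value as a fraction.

Total count: 39 + 10 + 56 + 29 + 17 + 68 + 57 + 52 + 49 = 377.
Total exposure: 5.5 + 1.5 + 7 + 3 + 2.5 + 6.5 + 5 + 4.5 + 4 = 39.5 pages.
Conjugate update: add total count to the shape and total exposure to the rate, giving Gamma(399, 81/2).
Posterior mean = 399/(81/2) = 266/27; prior mean = 22/1 = 22. Difference = 266/27 − 22 = -328/27.

-328/27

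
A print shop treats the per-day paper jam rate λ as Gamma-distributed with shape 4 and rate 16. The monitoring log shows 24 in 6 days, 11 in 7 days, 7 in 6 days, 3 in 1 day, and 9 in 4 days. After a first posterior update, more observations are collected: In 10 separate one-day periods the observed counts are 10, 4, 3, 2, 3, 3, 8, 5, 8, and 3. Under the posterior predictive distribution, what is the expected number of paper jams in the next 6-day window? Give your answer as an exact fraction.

321/25

Total count: 24 + 11 + 7 + 3 + 9 = 54.
Total exposure: 6 + 7 + 6 + 1 + 4 = 24 days.
After the first batch: Gamma(4 + 54, 16 + 24) = Gamma(58, 40).
Total count: 10 + 4 + 3 + 2 + 3 + 3 + 8 + 5 + 8 + 3 = 49.
Total exposure: 10 days.
After the second batch: Gamma(58 + 49, 40 + 10) = Gamma(107, 50).
Predictive mean over a 6-day window = T·E[λ|data] = 6·107/50 = 321/25.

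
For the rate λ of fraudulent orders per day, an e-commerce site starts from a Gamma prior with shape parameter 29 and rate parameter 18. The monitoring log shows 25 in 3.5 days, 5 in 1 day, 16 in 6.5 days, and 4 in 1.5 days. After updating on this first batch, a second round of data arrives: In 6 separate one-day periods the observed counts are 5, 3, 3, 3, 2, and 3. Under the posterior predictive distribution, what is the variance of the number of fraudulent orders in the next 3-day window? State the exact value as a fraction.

46452/5329

Total count: 25 + 5 + 16 + 4 = 50.
Total exposure: 3.5 + 1 + 6.5 + 1.5 = 12.5 days.
After the first batch: Gamma(29 + 50, 18 + 12.5) = Gamma(79, 61/2).
Total count: 5 + 3 + 3 + 3 + 2 + 3 = 19.
Total exposure: 6 days.
After the second batch: Gamma(79 + 19, 61/2 + 6) = Gamma(98, 73/2).
The posterior predictive for a window of length T is Negative Binomial with variance T·α'·(β'+T)/β'² = 3·98·(79/2)/(5329/4) = 46452/5329.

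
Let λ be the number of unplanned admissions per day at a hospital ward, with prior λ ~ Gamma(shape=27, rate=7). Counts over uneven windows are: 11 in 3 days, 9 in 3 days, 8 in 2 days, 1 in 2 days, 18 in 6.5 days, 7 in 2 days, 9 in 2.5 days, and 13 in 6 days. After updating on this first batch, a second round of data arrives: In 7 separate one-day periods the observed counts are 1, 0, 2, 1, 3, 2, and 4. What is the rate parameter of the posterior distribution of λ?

Total count: 11 + 9 + 8 + 1 + 18 + 7 + 9 + 13 = 76.
Total exposure: 3 + 3 + 2 + 2 + 6.5 + 2 + 2.5 + 6 = 27 days.
After the first batch: Gamma(27 + 76, 7 + 27) = Gamma(103, 34).
Total count: 1 + 0 + 2 + 1 + 3 + 2 + 4 = 13.
Total exposure: 7 days.
After the second batch: Gamma(103 + 13, 34 + 7) = Gamma(116, 41).

41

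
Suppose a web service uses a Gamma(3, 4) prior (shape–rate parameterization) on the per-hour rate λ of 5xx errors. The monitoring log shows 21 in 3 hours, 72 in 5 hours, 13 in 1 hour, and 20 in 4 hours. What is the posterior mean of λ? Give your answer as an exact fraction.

Total count: 21 + 72 + 13 + 20 = 126.
Total exposure: 3 + 5 + 1 + 4 = 13 hours.
The Gamma prior is conjugate for the Poisson rate, so λ | data ~ Gamma(3+126, 4+13) = Gamma(129, 17).
Posterior mean = α'/β' = 129/17.

129/17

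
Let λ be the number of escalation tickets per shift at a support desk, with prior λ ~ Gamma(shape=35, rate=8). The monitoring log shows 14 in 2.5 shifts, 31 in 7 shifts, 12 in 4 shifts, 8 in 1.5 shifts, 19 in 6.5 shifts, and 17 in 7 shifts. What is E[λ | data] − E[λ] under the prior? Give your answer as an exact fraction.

Total count: 14 + 31 + 12 + 8 + 19 + 17 = 101.
Total exposure: 2.5 + 7 + 4 + 1.5 + 6.5 + 7 = 28.5 shifts.
Posterior: α' = 35 + 101 = 136, β' = 8 + 28.5 = 73/2.
Posterior mean = 136/(73/2) = 272/73; prior mean = 35/8 = 35/8. Difference = 272/73 − 35/8 = -379/584.

-379/584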